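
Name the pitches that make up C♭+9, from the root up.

Cb Eb G Bbb Db

Root Cb, quality dominant ninth sharp five:
Cb — root
Eb — major 3rd
G — augmented 5th
Bbb — minor 7th
Db — major 9th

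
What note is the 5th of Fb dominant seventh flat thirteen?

C♭

Root of Fb dominant seventh flat thirteen = F♭. The 5th is a perfect 5th: F♭ up a perfect 5th → C♭.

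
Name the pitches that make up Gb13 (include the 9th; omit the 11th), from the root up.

G♭ B♭ D♭ F♭ A♭ E♭

Gb13: dominant thirteenth on G♭.
G♭ — root
B♭ — major 3rd
D♭ — perfect 5th
F♭ — minor 7th
A♭ — major 9th
E♭ — major 13th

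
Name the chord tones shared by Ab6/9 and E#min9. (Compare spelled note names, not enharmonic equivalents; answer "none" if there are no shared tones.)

none

Ab6/9 = Ab, C, Eb, F, Bb.
E#min9 = E#, G#, B#, D#, F##.
Shared: none.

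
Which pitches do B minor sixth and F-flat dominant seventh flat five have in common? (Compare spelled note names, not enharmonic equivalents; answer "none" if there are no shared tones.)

none

B minor sixth = B, D, F-sharp, G-sharp.
F-flat dominant seventh flat five = F-flat, A-flat, C-double-flat, E-double-flat.
Shared: none.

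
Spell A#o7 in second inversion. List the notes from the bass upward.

In root position, A#o7 is A#–C#–E–G.
Second inversion puts the fifth (E) in the bass.

E, G, A#, C#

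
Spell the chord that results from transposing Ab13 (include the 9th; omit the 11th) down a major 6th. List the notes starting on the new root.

Ab down a major 6th → Cb. New chord: Cb dominant thirteenth.
Cb — root
Eb — major 3rd
Gb — perfect 5th
Bbb — minor 7th
Db — major 9th
Ab — major 13th

Cb, Eb, Gb, Bbb, Db, Ab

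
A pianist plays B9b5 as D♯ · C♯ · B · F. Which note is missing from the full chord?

A

B9b5 = B, D♯, F, A, C♯. The voicing lacks the 7th (minor 7th), A.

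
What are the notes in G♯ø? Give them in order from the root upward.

G#, B, D, F#

G♯ø is a half-diminished seventh built on G#.
G# — root
B — minor 3rd
D — diminished 5th
F# — minor 7th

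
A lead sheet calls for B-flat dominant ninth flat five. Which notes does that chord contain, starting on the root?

Bb – D – Fb – Ab – C

B-flat dominant ninth flat five: dominant ninth flat five on Bb.
- root: Bb
- major 3rd: D
- diminished 5th: Fb
- minor 7th: Ab
- major 9th: C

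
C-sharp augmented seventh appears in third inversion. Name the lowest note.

B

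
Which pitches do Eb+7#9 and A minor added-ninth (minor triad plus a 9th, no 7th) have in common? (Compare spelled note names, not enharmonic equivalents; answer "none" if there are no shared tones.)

B

Eb+7#9 = Eb, G, B, Db, F#.
A minor added-ninth = A, C, E, B.
Shared: B.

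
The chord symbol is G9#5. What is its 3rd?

G9#5 is built on G; its 3rd is a major 3rd above the root.
A third above G uses the letter B, and the major 3rd above G is B.

B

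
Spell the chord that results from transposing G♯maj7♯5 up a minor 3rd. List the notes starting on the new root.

G# up a minor 3rd → B. New chord: B augmented major seventh.
B — root
D# — major 3rd
F## — augmented 5th
A# — major 7th

B, D#, F##, A#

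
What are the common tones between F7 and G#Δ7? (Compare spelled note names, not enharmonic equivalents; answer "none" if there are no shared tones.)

F7: F A C Eb
G#Δ7: G# B# D# F##
Common to both → none.

none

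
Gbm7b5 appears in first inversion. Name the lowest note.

Bbb

Gbm7b5 in root position is Gb–Bbb–Dbb–Fb.
First inversion places the third in the bass, which is Bbb.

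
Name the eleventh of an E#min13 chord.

A#

E#min13 is built on E#; its 11th is a perfect 11th above the root.
A fourth above E uses the letter A, and the perfect 11th above E# is A#.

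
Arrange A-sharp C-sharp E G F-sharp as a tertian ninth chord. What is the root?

Stacking in thirds gives F-sharp – A-sharp – C-sharp – E – G, so F-sharp is the root — F-sharp dominant seventh flat nine.

F-sharp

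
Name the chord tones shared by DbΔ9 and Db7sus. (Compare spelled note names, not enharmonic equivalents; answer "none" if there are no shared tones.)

Db Ab

DbΔ9 = Db, F, Ab, C, Eb.
Db7sus = Db, Gb, Ab, Cb.
Shared: Db, Ab.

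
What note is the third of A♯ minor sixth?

A♯ minor sixth is built on A-sharp; its 3rd is a minor 3rd above the root.
A third above A uses the letter C, and the minor 3rd above A-sharp is C-sharp.

C-sharp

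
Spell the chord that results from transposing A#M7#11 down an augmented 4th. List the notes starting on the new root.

E, G#, B, D#, A#

An augmented 4th down from A# is E, so the new chord is E major seventh sharp eleven.
Root: E
Major 3rd (3rd): G#
Perfect 5th (5th): B
Major 7th (7th): D#
Augmented 11th (11th): A#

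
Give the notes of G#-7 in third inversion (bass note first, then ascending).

F# G# B D#

In root position, G#-7 is G#–B–D#–F#.
Third inversion puts the seventh (F#) in the bass.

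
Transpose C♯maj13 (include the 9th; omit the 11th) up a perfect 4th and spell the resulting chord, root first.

F#, A#, C#, E#, G#, D#

Transposed root: C# → F# (perfect 4th up). So we spell F# major thirteenth:
Root: F#
Major 3rd (3rd): A#
Perfect 5th (5th): C#
Major 7th (7th): E#
Major 9th (9th): G#
Major 13th (13th): D#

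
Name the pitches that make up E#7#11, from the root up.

E# – G## – B# – D# – A##

Root E#, quality dominant seventh sharp eleven:
E# — root
G## — major 3rd
B# — perfect 5th
D# — minor 7th
A## — augmented 11th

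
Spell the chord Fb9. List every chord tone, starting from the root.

Fb – Ab – Cb – Ebb – Gb

Fb9: dominant ninth on Fb.
root → Fb
3rd (major 3rd) → Ab
5th (perfect 5th) → Cb
7th (minor 7th) → Ebb
9th (major 9th) → Gb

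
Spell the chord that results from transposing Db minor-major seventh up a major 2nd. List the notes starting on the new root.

Transposed root: D-flat → E-flat (major 2nd up). So we spell E-flat minor-major seventh:
root → E-flat
3rd (minor 3rd) → G-flat
5th (perfect 5th) → B-flat
7th (major 7th) → D

E-flat, G-flat, B-flat, D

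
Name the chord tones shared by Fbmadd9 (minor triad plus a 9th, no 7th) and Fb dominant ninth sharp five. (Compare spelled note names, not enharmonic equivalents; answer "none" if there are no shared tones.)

Fbmadd9 = F♭, A𝄫, C♭, G♭.
Fb dominant ninth sharp five = F♭, A♭, C, E𝄫, G♭.
Shared: F♭, G♭.

F♭  G♭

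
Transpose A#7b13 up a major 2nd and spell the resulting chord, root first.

B#, D##, F##, A#, G#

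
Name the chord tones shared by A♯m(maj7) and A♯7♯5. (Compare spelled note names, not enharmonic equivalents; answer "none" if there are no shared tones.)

A#

A♯m(maj7): A# C# E# G##
A♯7♯5: A# C## E## G#
Common to both → A#.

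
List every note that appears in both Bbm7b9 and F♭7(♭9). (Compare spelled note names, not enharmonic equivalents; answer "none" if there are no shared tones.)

A♭, C♭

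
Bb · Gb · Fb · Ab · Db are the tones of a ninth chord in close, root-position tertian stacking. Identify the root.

Gb

Stacking in thirds gives Gb – Bb – Db – Fb – Ab, so Gb is the root — Gb dominant ninth.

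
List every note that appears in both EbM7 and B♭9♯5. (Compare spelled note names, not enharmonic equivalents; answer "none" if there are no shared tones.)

EbM7: Eb G Bb D
B♭9♯5: Bb D F# Ab C
Common to both → Bb, D.

Bb – D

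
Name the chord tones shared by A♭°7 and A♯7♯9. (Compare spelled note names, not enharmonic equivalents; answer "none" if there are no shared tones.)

A♭°7: Ab Cb Ebb Gbb
A♯7♯9: A# C## E# G# B##
Common to both → none.

none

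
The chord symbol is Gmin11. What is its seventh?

F

Gmin11 is built on G; its 7th is a minor 7th above the root.
A seventh above G uses the letter F, and the minor 7th above G is F.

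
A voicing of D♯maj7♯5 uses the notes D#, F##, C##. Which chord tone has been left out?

A##

The full D♯maj7♯5 chord is D#, F##, A##, C##.
Comparing with the voicing, the augmented 5th (5th) — A## — is absent.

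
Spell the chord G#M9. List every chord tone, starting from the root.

G#M9: major ninth on G#.
- root: G#
- major 3rd: B#
- perfect 5th: D#
- major 7th: F##
- major 9th: A#

G#, B#, D#, F##, A#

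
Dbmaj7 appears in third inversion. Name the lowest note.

C

Dbmaj7 in root position is D♭–F–A♭–C.
Third inversion places the seventh in the bass, which is C.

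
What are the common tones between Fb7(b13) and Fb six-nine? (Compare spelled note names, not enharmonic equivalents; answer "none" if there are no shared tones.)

Fb, Ab, Cb

Fb7(b13): Fb Ab Cb Ebb Dbb
Fb six-nine: Fb Ab Cb Db Gb
Common to both → Fb, Ab, Cb.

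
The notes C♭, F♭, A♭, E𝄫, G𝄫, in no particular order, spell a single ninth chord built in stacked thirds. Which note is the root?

Stacking in thirds gives F♭ – A♭ – C♭ – E𝄫 – G𝄫, so F♭ is the root — F♭ dominant seventh flat nine.

F♭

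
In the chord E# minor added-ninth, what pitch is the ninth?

F##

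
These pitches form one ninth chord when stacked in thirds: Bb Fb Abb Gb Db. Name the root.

Arranged so that each adjacent pair is a third by letter name: Gb – Bb – Db – Fb – Abb.
The bottom of that stack, Gb, is the root (this is Gb dominant seventh flat nine).

Gb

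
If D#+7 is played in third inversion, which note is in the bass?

D#+7 = D#–F##–A##–C#. Third inversion → seventh in the bass = C#.

C#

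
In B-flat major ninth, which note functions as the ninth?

Root of B-flat major ninth = B-flat. The 9th is a major 9th: B-flat up a major 9th → C.

C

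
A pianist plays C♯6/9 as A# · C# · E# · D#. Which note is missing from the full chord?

The full C♯6/9 chord is C#, E#, G#, A#, D#.
Comparing with the voicing, the perfect 5th (5th) — G# — is absent.

G#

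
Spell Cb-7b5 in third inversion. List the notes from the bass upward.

Cb-7b5 = Cb–Ebb–Gbb–Bbb; third inversion → seventh (Bbb) lowest.

Bbb – Cb – Ebb – Gbb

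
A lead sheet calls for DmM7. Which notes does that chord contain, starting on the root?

D – F – A – C#

DmM7: minor-major seventh on D.
Root: D
Minor 3rd (3rd): F
Perfect 5th (5th): A
Major 7th (7th): C#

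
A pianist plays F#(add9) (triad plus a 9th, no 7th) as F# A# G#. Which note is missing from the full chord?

The full F#(add9) chord is F#, A#, C#, G#.
Comparing with the voicing, the perfect 5th (5th) — C# — is absent.

C#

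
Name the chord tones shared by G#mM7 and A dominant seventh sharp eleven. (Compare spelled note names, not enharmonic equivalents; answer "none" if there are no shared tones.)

D#

G#mM7 = G#, B, D#, F##.
A dominant seventh sharp eleven = A, C#, E, G, D#.
Shared: D#.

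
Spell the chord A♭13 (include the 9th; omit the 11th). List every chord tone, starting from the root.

A♭13 is a dominant thirteenth built on Ab.
- root: Ab
- major 3rd: C
- perfect 5th: Eb
- minor 7th: Gb
- major 9th: Bb
- major 13th: F

Ab, C, Eb, Gb, Bb, F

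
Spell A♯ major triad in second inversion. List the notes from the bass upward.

In root position, A♯ major triad is A♯–C𝄪–E♯.
Second inversion puts the fifth (E♯) in the bass.

E♯, A♯, C𝄪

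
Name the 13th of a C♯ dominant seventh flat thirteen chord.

C♯ dominant seventh flat thirteen is built on C-sharp; its 13th is a minor 13th above the root.
A sixth above C uses the letter A, and the minor 13th above C-sharp is A.

A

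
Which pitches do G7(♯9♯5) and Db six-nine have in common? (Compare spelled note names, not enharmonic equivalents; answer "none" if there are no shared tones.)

G7(♯9♯5): G B D# F A#
Db six-nine: Db F Ab Bb Eb
Common to both → F.

F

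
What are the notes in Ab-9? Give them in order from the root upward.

Ab-9: minor ninth on Ab.
root → Ab
3rd (minor 3rd) → Cb
5th (perfect 5th) → Eb
7th (minor 7th) → Gb
9th (major 9th) → Bb

Ab, Cb, Eb, Gb, Bb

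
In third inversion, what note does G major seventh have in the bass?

G major seventh in root position is G–B–D–F#.
Third inversion places the seventh in the bass, which is F#.

F#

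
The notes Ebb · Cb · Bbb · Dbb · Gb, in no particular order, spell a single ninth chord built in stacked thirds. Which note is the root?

Arranged so that each adjacent pair is a third by letter name: Cb – Ebb – Gb – Bbb – Dbb.
The bottom of that stack, Cb, is the root (this is Cb minor seventh flat nine).

Cb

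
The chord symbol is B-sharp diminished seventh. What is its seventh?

A

Root of B-sharp diminished seventh = B#. The 7th is a diminished 7th: B# up a diminished 7th → A.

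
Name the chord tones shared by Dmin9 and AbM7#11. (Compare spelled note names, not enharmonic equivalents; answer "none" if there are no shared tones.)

D, C

Dmin9 = D, F, A, C, E.
AbM7#11 = Ab, C, Eb, G, D.
Shared: D, C.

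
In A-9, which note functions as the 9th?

B

A-9 is built on A; its 9th is a major 9th above the root.
A second above A uses the letter B, and the major 9th above A is B.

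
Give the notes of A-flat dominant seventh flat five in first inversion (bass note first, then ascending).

C  Ebb  Gb  Ab

In root position, A-flat dominant seventh flat five is Ab–C–Ebb–Gb.
First inversion puts the third (C) in the bass.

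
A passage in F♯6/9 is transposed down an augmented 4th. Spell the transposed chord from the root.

Transposed root: F# → C (augmented 4th down). So we spell C six-nine:
Root: C
Major 3rd (3rd): E
Perfect 5th (5th): G
Major 6th (6th): A
Major 9th (9th): D

C, E, G, A, D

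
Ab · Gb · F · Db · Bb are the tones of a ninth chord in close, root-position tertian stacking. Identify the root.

Stacking in thirds gives Gb – Bb – Db – F – Ab, so Gb is the root — Gb major ninth.

Gb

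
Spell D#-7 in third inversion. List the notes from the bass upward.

C# – D# – F# – A#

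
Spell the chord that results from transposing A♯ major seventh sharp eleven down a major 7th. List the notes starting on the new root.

B, D#, F#, A#, E#

A# down a major 7th → B. New chord: B major seventh sharp eleven.
B — root
D# — major 3rd
F# — perfect 5th
A# — major 7th
E# — augmented 11th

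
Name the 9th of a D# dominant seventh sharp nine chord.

E-double-sharp

D# dominant seventh sharp nine is built on D-sharp; its 9th is an augmented 9th above the root.
A second above D uses the letter E, and the augmented 9th above D-sharp is E-double-sharp.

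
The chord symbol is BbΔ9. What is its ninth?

C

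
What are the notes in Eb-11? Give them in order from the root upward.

Eb, Gb, Bb, Db, F, Ab

Eb-11: minor eleventh on Eb.
root → Eb
3rd (minor 3rd) → Gb
5th (perfect 5th) → Bb
7th (minor 7th) → Db
9th (major 9th) → F
11th (perfect 11th) → Ab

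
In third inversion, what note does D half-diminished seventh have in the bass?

D half-diminished seventh in root position is D–F–Ab–C.
Third inversion places the seventh in the bass, which is C.

C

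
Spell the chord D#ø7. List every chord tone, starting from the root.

D#ø7: half-diminished seventh on D#.
- root: D#
- minor 3rd: F#
- diminished 5th: A
- minor 7th: C#

D# F# A C#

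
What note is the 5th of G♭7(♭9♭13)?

Db

G♭7(♭9♭13) is built on Gb; its 5th is a perfect 5th above the root.
A fifth above G uses the letter D, and the perfect 5th above Gb is Db.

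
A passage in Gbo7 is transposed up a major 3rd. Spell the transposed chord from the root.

Gb up a major 3rd → Bb. New chord: Bb diminished seventh.
root → Bb
3rd (minor 3rd) → Db
5th (diminished 5th) → Fb
7th (diminished 7th) → Abb

Bb, Db, Fb, Abb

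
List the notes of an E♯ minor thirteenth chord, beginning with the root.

E♯ minor thirteenth is a minor thirteenth built on E♯.
root → E♯
3rd (minor 3rd) → G♯
5th (perfect 5th) → B♯
7th (minor 7th) → D♯
9th (major 9th) → F𝄪
11th (perfect 11th) → A♯
13th (major 13th) → C𝄪

E♯  G♯  B♯  D♯  F𝄪  A♯  C𝄪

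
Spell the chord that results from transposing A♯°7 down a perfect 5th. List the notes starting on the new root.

A perfect 5th down from A# is D#, so the new chord is D# diminished seventh.
- root: D#
- minor 3rd: F#
- diminished 5th: A
- diminished 7th: C

D#, F#, A, C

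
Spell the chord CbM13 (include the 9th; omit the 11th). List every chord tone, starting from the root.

Cb, Eb, Gb, Bb, Db, Ab

CbM13: major thirteenth on Cb.
- root: Cb
- major 3rd: Eb
- perfect 5th: Gb
- major 7th: Bb
- major 9th: Db
- major 13th: Ab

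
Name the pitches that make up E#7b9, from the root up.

E#, G##, B#, D#, F#

E#7b9: dominant seventh flat nine on E#.
root → E#
3rd (major 3rd) → G##
5th (perfect 5th) → B#
7th (minor 7th) → D#
9th (minor 9th) → F#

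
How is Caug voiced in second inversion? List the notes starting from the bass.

G#, C, E

In root position, Caug is C–E–G#.
Second inversion puts the fifth (G#) in the bass.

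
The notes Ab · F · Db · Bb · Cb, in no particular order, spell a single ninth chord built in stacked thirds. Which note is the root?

Bb

Arranged so that each adjacent pair is a third by letter name: Bb – Db – F – Ab – Cb.
The bottom of that stack, Bb, is the root (this is Bb minor seventh flat nine).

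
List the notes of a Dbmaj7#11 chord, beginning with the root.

Dbmaj7#11: major seventh sharp eleven on Db.
Db — root
F — major 3rd
Ab — perfect 5th
C — major 7th
G — augmented 11th

Db, F, Ab, C, G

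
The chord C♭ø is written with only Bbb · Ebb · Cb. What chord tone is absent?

Gbb

C♭ø = Cb, Ebb, Gbb, Bbb. The voicing lacks the 5th (diminished 5th), Gbb.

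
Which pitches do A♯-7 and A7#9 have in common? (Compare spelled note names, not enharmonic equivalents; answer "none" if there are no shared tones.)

A♯-7 = A#, C#, E#, G#.
A7#9 = A, C#, E, G, B#.
Shared: C#.

C#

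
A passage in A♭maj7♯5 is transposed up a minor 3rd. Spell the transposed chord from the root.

Cb, Eb, G, Bb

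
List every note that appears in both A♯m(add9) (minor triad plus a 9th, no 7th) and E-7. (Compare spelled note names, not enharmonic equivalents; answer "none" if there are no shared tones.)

A♯m(add9): A♯ C♯ E♯ B♯
E-7: E G B D
Common to both → none.

none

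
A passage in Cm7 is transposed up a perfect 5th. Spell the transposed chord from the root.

G  Bb  D  F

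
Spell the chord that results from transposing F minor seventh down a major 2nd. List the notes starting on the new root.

E-flat  G-flat  B-flat  D-flat

Transposed root: F → E-flat (major 2nd down). So we spell E-flat minor seventh:
E-flat — root
G-flat — minor 3rd
B-flat — perfect 5th
D-flat — minor 7th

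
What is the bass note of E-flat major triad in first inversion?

E-flat major triad in root position is E-flat–G–B-flat.
First inversion places the third in the bass, which is G.

G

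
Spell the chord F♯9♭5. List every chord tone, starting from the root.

Root F#, quality dominant ninth flat five:
- root: F#
- major 3rd: A#
- diminished 5th: C
- minor 7th: E
- major 9th: G#

F# A# C E G#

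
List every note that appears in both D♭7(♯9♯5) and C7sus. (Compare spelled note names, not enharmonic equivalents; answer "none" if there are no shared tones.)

D♭7(♯9♯5) = Db, F, A, Cb, E.
C7sus = C, F, G, Bb.
Shared: F.

F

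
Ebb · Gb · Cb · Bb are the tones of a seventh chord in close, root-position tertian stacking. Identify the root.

Stacking in thirds gives Cb – Ebb – Gb – Bb, so Cb is the root — Cb minor-major seventh.

Cb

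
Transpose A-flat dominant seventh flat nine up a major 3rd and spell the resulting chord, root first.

A major 3rd up from A-flat is C, so the new chord is C dominant seventh flat nine.
root → C
3rd (major 3rd) → E
5th (perfect 5th) → G
7th (minor 7th) → B-flat
9th (minor 9th) → D-flat

C, E, G, B-flat, D-flat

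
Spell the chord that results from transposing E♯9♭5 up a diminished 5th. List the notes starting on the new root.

B, D#, F, A, C#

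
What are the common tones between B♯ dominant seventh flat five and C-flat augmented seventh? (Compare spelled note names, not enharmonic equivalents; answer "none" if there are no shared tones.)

none

B♯ dominant seventh flat five = B-sharp, D-double-sharp, F-sharp, A-sharp.
C-flat augmented seventh = C-flat, E-flat, G, B-double-flat.
Shared: none.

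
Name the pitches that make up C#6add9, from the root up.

C# – E# – G# – A# – D#

C#6add9 is a six-nine built on C#.
Root: C#
Major 3rd (3rd): E#
Perfect 5th (5th): G#
Major 6th (6th): A#
Major 9th (9th): D#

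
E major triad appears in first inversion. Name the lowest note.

G#

E major triad = E–G#–B. First inversion → third in the bass = G#.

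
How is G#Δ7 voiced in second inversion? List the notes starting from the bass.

In root position, G#Δ7 is G#–B#–D#–F##.
Second inversion puts the fifth (D#) in the bass.

D# – F## – G# – B#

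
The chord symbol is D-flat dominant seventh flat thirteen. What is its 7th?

D-flat dominant seventh flat thirteen is built on D-flat; its 7th is a minor 7th above the root.
A seventh above D uses the letter C, and the minor 7th above D-flat is C-flat.

C-flat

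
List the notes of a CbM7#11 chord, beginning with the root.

Cb – Eb – Gb – Bb – F

CbM7#11: major seventh sharp eleven on Cb.
Cb — root
Eb — major 3rd
Gb — perfect 5th
Bb — major 7th
F — augmented 11th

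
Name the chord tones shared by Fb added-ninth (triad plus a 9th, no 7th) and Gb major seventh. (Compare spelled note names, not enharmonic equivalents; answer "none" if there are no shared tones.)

G-flat

Fb added-ninth = F-flat, A-flat, C-flat, G-flat.
Gb major seventh = G-flat, B-flat, D-flat, F.
Shared: G-flat.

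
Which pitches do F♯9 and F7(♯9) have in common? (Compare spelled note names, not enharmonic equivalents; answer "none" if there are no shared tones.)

F♯9 = F#, A#, C#, E, G#.
F7(♯9) = F, A, C, Eb, G#.
Shared: G#.

G#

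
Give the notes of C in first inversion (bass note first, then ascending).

In root position, C is C–E–G.
First inversion puts the third (E) in the bass.

E, G, C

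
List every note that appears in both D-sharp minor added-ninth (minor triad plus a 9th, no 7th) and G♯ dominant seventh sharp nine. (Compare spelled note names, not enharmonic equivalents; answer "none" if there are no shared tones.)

D-sharp minor added-ninth: D-sharp F-sharp A-sharp E-sharp
G♯ dominant seventh sharp nine: G-sharp B-sharp D-sharp F-sharp A-double-sharp
Common to both → D-sharp, F-sharp.

D-sharp, F-sharp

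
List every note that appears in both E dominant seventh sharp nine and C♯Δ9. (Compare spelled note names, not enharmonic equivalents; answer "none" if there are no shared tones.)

G#

E dominant seventh sharp nine = E, G#, B, D, F##.
C♯Δ9 = C#, E#, G#, B#, D#.
Shared: G#.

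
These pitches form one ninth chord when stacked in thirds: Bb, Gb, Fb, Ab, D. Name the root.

Gb

Arranged so that each adjacent pair is a third by letter name: Gb – Bb – D – Fb – Ab.
The bottom of that stack, Gb, is the root (this is Gb dominant ninth sharp five).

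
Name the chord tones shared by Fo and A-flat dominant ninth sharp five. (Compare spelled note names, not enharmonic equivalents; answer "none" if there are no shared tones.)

Ab

Fo: F Ab Cb
A-flat dominant ninth sharp five: Ab C E Gb Bb
Common to both → Ab.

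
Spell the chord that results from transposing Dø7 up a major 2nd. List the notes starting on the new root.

E, G, Bb, D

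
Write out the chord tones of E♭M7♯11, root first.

E♭M7♯11 is a major seventh sharp eleven built on Eb.
root → Eb
3rd (major 3rd) → G
5th (perfect 5th) → Bb
7th (major 7th) → D
11th (augmented 11th) → A

Eb, G, Bb, D, A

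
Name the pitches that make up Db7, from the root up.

Db7 is a dominant seventh built on Db.
root → Db
3rd (major 3rd) → F
5th (perfect 5th) → Ab
7th (minor 7th) → Cb

Db  F  Ab  Cb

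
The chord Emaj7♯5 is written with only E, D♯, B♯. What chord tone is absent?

The full Emaj7♯5 chord is E, G♯, B♯, D♯.
Comparing with the voicing, the major 3rd (3rd) — G♯ — is absent.

G♯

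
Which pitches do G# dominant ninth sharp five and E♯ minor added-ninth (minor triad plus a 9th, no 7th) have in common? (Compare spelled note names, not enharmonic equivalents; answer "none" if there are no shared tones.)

G-sharp B-sharp

G# dominant ninth sharp five = G-sharp, B-sharp, D-double-sharp, F-sharp, A-sharp.
E♯ minor added-ninth = E-sharp, G-sharp, B-sharp, F-double-sharp.
Shared: G-sharp, B-sharp.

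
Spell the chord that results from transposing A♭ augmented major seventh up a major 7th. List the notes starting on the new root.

A major 7th up from A-flat is G, so the new chord is G augmented major seventh.
Root: G
Major 3rd (3rd): B
Augmented 5th (5th): D-sharp
Major 7th (7th): F-sharp

G – B – D-sharp – F-sharp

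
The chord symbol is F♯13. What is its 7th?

F♯13 is built on F#; its 7th is a minor 7th above the root.
A seventh above F uses the letter E, and the minor 7th above F# is E.

E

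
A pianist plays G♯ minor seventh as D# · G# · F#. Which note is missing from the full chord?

B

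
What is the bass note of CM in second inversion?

CM in root position is C–E–G.
Second inversion places the fifth in the bass, which is G.

G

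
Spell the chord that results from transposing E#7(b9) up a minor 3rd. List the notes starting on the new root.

G#, B#, D#, F#, A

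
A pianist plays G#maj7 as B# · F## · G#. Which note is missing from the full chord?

The full G#maj7 chord is G#, B#, D#, F##.
Comparing with the voicing, the perfect 5th (5th) — D# — is absent.

D#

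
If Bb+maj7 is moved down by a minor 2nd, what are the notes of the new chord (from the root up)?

A minor 2nd down from Bb is A, so the new chord is A augmented major seventh.
root → A
3rd (major 3rd) → C#
5th (augmented 5th) → E#
7th (major 7th) → G#

A, C#, E#, G#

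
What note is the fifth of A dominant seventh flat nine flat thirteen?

E

Root of A dominant seventh flat nine flat thirteen = A. The 5th is a perfect 5th: A up a perfect 5th → E.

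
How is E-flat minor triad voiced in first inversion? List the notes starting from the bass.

G-flat B-flat E-flat

In root position, E-flat minor triad is E-flat–G-flat–B-flat.
First inversion puts the third (G-flat) in the bass.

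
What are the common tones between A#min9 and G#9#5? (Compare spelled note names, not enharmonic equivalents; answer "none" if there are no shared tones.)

A#min9 = A♯, C♯, E♯, G♯, B♯.
G#9#5 = G♯, B♯, D𝄪, F♯, A♯.
Shared: A♯, G♯, B♯.

A♯, G♯, B♯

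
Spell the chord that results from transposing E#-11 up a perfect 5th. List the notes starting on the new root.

E♯ up a perfect 5th → B♯. New chord: B♯ minor eleventh.
B♯ — root
D♯ — minor 3rd
F𝄪 — perfect 5th
A♯ — minor 7th
C𝄪 — major 9th
E♯ — perfect 11th

B♯, D♯, F𝄪, A♯, C𝄪, E♯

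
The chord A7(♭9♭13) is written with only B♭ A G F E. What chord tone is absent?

The full A7(♭9♭13) chord is A, C♯, E, G, B♭, F.
Comparing with the voicing, the major 3rd (3rd) — C♯ — is absent.

C♯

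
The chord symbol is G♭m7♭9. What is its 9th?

A𝄫

G♭m7♭9 is built on G♭; its 9th is a minor 9th above the root.
A second above G uses the letter A, and the minor 9th above G♭ is A𝄫.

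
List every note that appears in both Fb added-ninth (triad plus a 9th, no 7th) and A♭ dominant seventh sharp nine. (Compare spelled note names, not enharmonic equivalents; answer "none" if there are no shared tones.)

A-flat G-flat

Fb added-ninth = F-flat, A-flat, C-flat, G-flat.
A♭ dominant seventh sharp nine = A-flat, C, E-flat, G-flat, B.
Shared: A-flat, G-flat.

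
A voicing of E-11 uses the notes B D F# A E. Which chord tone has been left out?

G

E-11 = E, G, B, D, F#, A. The voicing lacks the 3rd (minor 3rd), G.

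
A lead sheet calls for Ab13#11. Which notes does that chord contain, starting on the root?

Root Ab, quality dominant thirteenth sharp eleven:
Ab — root
C — major 3rd
Eb — perfect 5th
Gb — minor 7th
Bb — major 9th
D — augmented 11th
F — major 13th

Ab, C, Eb, Gb, Bb, D, F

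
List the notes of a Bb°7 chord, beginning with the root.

Bb – Db – Fb – Abb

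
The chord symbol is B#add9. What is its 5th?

B#add9 is built on B#; its 5th is a perfect 5th above the root.
A fifth above B uses the letter F, and the perfect 5th above B# is F##.

F##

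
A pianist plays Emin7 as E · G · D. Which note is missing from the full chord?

B

The full Emin7 chord is E, G, B, D.
Comparing with the voicing, the perfect 5th (5th) — B — is absent.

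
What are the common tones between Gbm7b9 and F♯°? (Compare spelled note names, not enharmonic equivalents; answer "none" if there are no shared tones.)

none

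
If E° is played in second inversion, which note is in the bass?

B♭

E° in root position is E–G–B♭.
Second inversion places the fifth in the bass, which is B♭.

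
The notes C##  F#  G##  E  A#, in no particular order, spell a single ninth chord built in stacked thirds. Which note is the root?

F#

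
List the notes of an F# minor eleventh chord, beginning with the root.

F-sharp A C-sharp E G-sharp B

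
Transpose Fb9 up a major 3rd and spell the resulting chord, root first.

Ab C Eb Gb Bb

A major 3rd up from Fb is Ab, so the new chord is Ab dominant ninth.
root → Ab
3rd (major 3rd) → C
5th (perfect 5th) → Eb
7th (minor 7th) → Gb
9th (major 9th) → Bb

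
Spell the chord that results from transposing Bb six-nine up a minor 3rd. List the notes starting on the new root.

D-flat, F, A-flat, B-flat, E-flat

Transposed root: B-flat → D-flat (minor 3rd up). So we spell D-flat six-nine:
root → D-flat
3rd (major 3rd) → F
5th (perfect 5th) → A-flat
6th (major 6th) → B-flat
9th (major 9th) → E-flat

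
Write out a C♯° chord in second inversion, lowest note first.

G, C#, E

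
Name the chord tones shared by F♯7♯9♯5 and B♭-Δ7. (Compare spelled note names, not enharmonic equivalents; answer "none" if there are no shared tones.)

none

F♯7♯9♯5 = F#, A#, C##, E, G##.
B♭-Δ7 = Bb, Db, F, A.
Shared: none.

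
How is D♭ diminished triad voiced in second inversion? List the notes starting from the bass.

A-double-flat D-flat F-flat

In root position, D♭ diminished triad is D-flat–F-flat–A-double-flat.
Second inversion puts the fifth (A-double-flat) in the bass.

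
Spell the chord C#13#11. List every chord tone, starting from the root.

C# – E# – G# – B – D# – F## – A#

Root C#, quality dominant thirteenth sharp eleven:
Root: C#
Major 3rd (3rd): E#
Perfect 5th (5th): G#
Minor 7th (7th): B
Major 9th (9th): D#
Augmented 11th (11th): F##
Major 13th (13th): A#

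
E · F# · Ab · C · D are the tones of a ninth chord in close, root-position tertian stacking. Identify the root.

Arranged so that each adjacent pair is a third by letter name: D – F# – Ab – C – E.
The bottom of that stack, D, is the root (this is D dominant ninth flat five).

D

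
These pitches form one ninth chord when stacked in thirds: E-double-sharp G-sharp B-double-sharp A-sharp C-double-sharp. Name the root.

Stacking in thirds gives A-sharp – C-double-sharp – E-double-sharp – G-sharp – B-double-sharp, so A-sharp is the root — A-sharp dominant seventh sharp nine sharp five.

A-sharp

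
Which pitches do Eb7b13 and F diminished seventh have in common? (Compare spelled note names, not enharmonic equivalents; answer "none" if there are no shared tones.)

Cb

Eb7b13 = Eb, G, Bb, Db, Cb.
F diminished seventh = F, Ab, Cb, Ebb.
Shared: Cb.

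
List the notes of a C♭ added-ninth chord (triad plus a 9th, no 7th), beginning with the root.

C♭, E♭, G♭, D♭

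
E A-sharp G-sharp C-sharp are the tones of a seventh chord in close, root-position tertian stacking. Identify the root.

A-sharp

Stacking in thirds gives A-sharp – C-sharp – E – G-sharp, so A-sharp is the root — A-sharp half-diminished seventh.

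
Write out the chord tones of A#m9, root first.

A#, C#, E#, G#, B#

Root A#, quality minor ninth:
root → A#
3rd (minor 3rd) → C#
5th (perfect 5th) → E#
7th (minor 7th) → G#
9th (major 9th) → B#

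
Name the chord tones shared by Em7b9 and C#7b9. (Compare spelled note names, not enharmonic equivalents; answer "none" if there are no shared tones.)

B, D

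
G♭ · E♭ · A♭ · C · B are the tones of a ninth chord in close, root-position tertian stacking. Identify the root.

Arranged so that each adjacent pair is a third by letter name: A♭ – C – E♭ – G♭ – B.
The bottom of that stack, A♭, is the root (this is A♭ dominant seventh sharp nine).

A♭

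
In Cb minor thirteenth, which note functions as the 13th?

Root of Cb minor thirteenth = Cb. The 13th is a major 13th: Cb up a major 13th → Ab.

Ab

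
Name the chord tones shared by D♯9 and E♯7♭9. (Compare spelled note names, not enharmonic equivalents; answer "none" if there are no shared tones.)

D#  E#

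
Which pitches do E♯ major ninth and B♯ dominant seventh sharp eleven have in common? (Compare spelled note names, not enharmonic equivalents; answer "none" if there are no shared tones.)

B-sharp, D-double-sharp, F-double-sharp

E♯ major ninth = E-sharp, G-double-sharp, B-sharp, D-double-sharp, F-double-sharp.
B♯ dominant seventh sharp eleven = B-sharp, D-double-sharp, F-double-sharp, A-sharp, E-double-sharp.
Shared: B-sharp, D-double-sharp, F-double-sharp.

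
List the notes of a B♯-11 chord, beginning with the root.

B♯, D♯, F𝄪, A♯, C𝄪, E♯

B♯-11: minor eleventh on B♯.
B♯ — root
D♯ — minor 3rd
F𝄪 — perfect 5th
A♯ — minor 7th
C𝄪 — major 9th
E♯ — perfect 11th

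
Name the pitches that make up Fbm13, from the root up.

F♭  A𝄫  C♭  E𝄫  G♭  B𝄫  D♭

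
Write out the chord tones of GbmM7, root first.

Gb, Bbb, Db, F

GbmM7: minor-major seventh on Gb.
- root: Gb
- minor 3rd: Bbb
- perfect 5th: Db
- major 7th: F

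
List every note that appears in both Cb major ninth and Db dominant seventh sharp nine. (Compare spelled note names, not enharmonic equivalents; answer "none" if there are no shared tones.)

C-flat, D-flat

Cb major ninth = C-flat, E-flat, G-flat, B-flat, D-flat.
Db dominant seventh sharp nine = D-flat, F, A-flat, C-flat, E.
Shared: C-flat, D-flat.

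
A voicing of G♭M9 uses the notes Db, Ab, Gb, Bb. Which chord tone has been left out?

F

G♭M9 = Gb, Bb, Db, F, Ab. The voicing lacks the 7th (major 7th), F.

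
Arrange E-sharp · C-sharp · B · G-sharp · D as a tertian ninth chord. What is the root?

Stacking in thirds gives C-sharp – E-sharp – G-sharp – B – D, so C-sharp is the root — C-sharp dominant seventh flat nine.

C-sharp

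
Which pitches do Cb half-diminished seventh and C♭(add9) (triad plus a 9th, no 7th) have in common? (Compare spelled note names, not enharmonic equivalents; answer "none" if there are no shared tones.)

Cb

Cb half-diminished seventh = Cb, Ebb, Gbb, Bbb.
C♭(add9) = Cb, Eb, Gb, Db.
Shared: Cb.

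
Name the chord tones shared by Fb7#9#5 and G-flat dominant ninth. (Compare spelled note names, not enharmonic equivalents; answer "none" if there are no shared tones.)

Fb, Ab

Fb7#9#5 = Fb, Ab, C, Ebb, G.
G-flat dominant ninth = Gb, Bb, Db, Fb, Ab.
Shared: Fb, Ab.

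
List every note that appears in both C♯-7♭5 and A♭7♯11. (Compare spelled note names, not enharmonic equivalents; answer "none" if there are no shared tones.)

C♯-7♭5: C# E G B
A♭7♯11: Ab C Eb Gb D
Common to both → none.

none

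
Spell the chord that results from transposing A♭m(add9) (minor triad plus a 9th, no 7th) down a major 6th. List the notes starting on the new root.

Cb, Ebb, Gb, Db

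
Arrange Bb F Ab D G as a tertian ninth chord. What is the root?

G

Stacking in thirds gives G – Bb – D – F – Ab, so G is the root — G minor seventh flat nine.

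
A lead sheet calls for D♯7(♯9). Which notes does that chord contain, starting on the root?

D♯7(♯9): dominant seventh sharp nine on D♯.
- root: D♯
- major 3rd: F𝄪
- perfect 5th: A♯
- minor 7th: C♯
- augmented 9th: E𝄪

D♯, F𝄪, A♯, C♯, E𝄪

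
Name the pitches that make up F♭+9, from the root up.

F♭+9: dominant ninth sharp five on Fb.
root → Fb
3rd (major 3rd) → Ab
5th (augmented 5th) → C
7th (minor 7th) → Ebb
9th (major 9th) → Gb

Fb, Ab, C, Ebb, Gb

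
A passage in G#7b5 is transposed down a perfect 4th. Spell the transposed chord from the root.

D# F## A C#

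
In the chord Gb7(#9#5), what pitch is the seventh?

F♭

Root of Gb7(#9#5) = G♭. The 7th is a minor 7th: G♭ up a minor 7th → F♭.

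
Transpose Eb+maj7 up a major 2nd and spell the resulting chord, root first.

Transposed root: Eb → F (major 2nd up). So we spell F augmented major seventh:
- root: F
- major 3rd: A
- augmented 5th: C#
- major 7th: E

F, A, C#, E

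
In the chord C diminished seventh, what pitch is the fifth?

Gb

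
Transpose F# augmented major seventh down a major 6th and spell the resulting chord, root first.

A major 6th down from F-sharp is A, so the new chord is A augmented major seventh.
Root: A
Major 3rd (3rd): C-sharp
Augmented 5th (5th): E-sharp
Major 7th (7th): G-sharp

A C-sharp E-sharp G-sharp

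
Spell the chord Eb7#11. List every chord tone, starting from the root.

Eb7#11 is a dominant seventh sharp eleven built on E♭.
E♭ — root
G — major 3rd
B♭ — perfect 5th
D♭ — minor 7th
A — augmented 11th

E♭  G  B♭  D♭  A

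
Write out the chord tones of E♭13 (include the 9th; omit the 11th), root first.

E♭13 is a dominant thirteenth built on E♭.
Root: E♭
Major 3rd (3rd): G
Perfect 5th (5th): B♭
Minor 7th (7th): D♭
Major 9th (9th): F
Major 13th (13th): C

E♭, G, B♭, D♭, F, C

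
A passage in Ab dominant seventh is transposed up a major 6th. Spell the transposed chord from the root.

F A C E♭

A♭ up a major 6th → F. New chord: F dominant seventh.
F — root
A — major 3rd
C — perfect 5th
E♭ — minor 7th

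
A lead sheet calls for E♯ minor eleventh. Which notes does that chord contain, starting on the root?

E#, G#, B#, D#, F##, A#

E♯ minor eleventh is a minor eleventh built on E#.
root → E#
3rd (minor 3rd) → G#
5th (perfect 5th) → B#
7th (minor 7th) → D#
9th (major 9th) → F##
11th (perfect 11th) → A#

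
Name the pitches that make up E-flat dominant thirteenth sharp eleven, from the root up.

E♭  G  B♭  D♭  F  A  C

Root E♭, quality dominant thirteenth sharp eleven:
Root: E♭
Major 3rd (3rd): G
Perfect 5th (5th): B♭
Minor 7th (7th): D♭
Major 9th (9th): F
Augmented 11th (11th): A
Major 13th (13th): C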